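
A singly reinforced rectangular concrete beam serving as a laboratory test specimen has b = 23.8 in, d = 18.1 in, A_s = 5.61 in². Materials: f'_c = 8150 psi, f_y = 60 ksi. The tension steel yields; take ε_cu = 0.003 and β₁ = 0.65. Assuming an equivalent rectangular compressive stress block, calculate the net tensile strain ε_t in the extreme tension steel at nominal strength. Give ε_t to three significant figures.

ε_t ≈ 0.0143

a = A_s f_y/(0.85 f'_c b) = 2.042 in.
β₁ = 0.65, so c = a/β₁ = 2.042/0.65 = 3.142 in.
From the linear strain diagram with ε_cu = 0.003: ε_t = 0.003 (d − c)/c = 0.003 × (18.1 − 3.142)/3.142 = 0.0143.
Since ε_t ≥ 0.005, the section is tension-controlled.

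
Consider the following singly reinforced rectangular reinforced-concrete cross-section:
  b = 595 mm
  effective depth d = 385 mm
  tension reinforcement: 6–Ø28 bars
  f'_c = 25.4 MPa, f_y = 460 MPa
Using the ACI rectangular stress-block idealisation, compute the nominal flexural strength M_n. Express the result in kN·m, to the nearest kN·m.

A_s = 6 × 616 = 3696 mm².
T = A_s f_y = 3696 × 460 = 1700160 N = 1700.16 kN.
From C = T: a = T/(0.85 f'_c b) = 1700160/(0.85 × 25.4 × 595) = 132.35 mm.
M_n = T(d − a/2) = 1700.16 kN × (385 − 66.175) mm = 542.05 kN·m.

M_n ≈ 542 kN·m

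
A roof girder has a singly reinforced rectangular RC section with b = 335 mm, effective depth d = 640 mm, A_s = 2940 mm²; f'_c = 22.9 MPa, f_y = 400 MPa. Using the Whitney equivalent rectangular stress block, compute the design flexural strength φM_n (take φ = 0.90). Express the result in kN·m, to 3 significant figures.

φM_n ≈ 582 kN·m

T = A_s f_y = 2940 × 400 = 1176000 N = 1176 kN.
From C = T: a = T/(0.85 f'_c b) = 1176000/(0.85 × 22.9 × 335) = 180.35 mm.
M_n = T(d − a/2) = 1176 kN × (640 − 90.175) mm = 646.59 kN·m.
φM_n = 0.90 × 646.59 = 581.93 kN·m.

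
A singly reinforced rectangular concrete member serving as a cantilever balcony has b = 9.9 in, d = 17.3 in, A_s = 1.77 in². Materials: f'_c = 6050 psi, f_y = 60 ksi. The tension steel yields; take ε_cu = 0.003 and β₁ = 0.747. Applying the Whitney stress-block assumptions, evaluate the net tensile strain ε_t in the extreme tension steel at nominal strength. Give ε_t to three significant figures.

ε_t ≈ 0.0156

a = A_s f_y/(0.85 f'_c b) = 2.086 in.
β₁ = 0.747, so c = a/β₁ = 2.086/0.747 = 2.793 in.
From the linear strain diagram with ε_cu = 0.003: ε_t = 0.003 (d − c)/c = 0.003 × (17.3 − 2.793)/2.793 = 0.0156.
Since ε_t ≥ 0.005, the section is tension-controlled.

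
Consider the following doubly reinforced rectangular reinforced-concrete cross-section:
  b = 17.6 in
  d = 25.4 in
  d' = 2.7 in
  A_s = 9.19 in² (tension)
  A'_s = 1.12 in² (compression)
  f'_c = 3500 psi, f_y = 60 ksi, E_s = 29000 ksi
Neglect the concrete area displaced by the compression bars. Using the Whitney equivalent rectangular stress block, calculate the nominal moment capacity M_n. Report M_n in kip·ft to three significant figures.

Assume both steels yield.
a = (A_s − A'_s) f_y/(0.85 f'_c b) = (9.19 − 1.12) × 60/(0.85 × 3.5 × 17.6) = 9.248 in.
c = a/β₁ = 9.248/0.85 = 10.880 in; ε'_s = 0.003(c − d')/c = 0.0023 ≥ ε_y = 0.0021, so the compression steel yields.
M_n = (A_s − A'_s) f_y (d − a/2) + A'_s f_y (d − d') = 484.2 × (25.4 − 4.624) + 67.2 × (25.4 − 2.7) = 10059.7 + 1525.4 = 11585.1 kip·in = 11585.1/12 = 965.43 kip·ft.

M_n ≈ 965 kip·ft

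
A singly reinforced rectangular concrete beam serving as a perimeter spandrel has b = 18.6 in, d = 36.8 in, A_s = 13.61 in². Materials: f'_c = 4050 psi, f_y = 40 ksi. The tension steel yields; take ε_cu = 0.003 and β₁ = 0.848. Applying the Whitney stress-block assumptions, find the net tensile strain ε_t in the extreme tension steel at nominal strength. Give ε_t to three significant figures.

ε_t ≈ 0.00801

a = A_s f_y/(0.85 f'_c b) = 8.502 in.
β₁ = 0.848, so c = a/β₁ = 8.502/0.848 = 10.026 in.
From the linear strain diagram with ε_cu = 0.003: ε_t = 0.003 (d − c)/c = 0.003 × (36.8 − 10.026)/10.026 = 0.00801.
Since ε_t ≥ 0.005, the section is tension-controlled.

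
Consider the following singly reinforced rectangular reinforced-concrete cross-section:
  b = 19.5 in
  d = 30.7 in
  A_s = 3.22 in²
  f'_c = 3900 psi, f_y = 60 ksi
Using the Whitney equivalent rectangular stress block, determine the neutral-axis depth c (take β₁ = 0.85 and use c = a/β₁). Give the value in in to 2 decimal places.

c ≈ 3.52 in

T = A_s f_y = 3.22 × 60 = 193.2 kips.
a = T/(0.85 f'_c b) = 193.2/(0.85 × 3.9 × 19.5) = 2.9887 in.
With β₁ = 0.85, c = a/β₁ = 2.9887/0.85 = 3.52 in.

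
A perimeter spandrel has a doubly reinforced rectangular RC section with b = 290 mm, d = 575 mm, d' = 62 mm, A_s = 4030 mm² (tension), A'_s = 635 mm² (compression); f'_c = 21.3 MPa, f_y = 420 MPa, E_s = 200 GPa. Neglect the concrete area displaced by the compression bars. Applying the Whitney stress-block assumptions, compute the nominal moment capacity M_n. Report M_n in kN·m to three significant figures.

M_n ≈ 763 kN·m

Assume both tension and compression steel yield.
Net tension couple steel: A_s − A'_s = 3395 mm².
a = (A_s − A'_s) f_y / (0.85 f'_c b) = 1425900/(0.85 × 21.3 × 290) = 271.58 mm.
c = a/β₁ = 271.58/0.85 = 319.51 mm; ε'_s = 0.003(c − d')/c = 0.0024 ≥ f_y/E_s = 0.0021, so compression steel does yield.
M_n = (A_s − A'_s) f_y (d − a/2) + A'_s f_y (d − d') = [1425900 × (575 − 135.79) + 266700 × (575 − 62)] × 10⁻⁶ = 626.27 + 136.82 = 763.09 kN·m.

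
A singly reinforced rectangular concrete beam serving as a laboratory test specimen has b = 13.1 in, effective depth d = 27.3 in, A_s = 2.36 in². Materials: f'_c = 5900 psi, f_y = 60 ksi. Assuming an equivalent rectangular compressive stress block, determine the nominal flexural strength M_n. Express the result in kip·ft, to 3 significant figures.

M_n ≈ 309 kip·ft

T = A_s f_y = 2.36 × 60 = 141.6 kips.
a = T/(0.85 f'_c b) = 141.6/(0.85 × 5.9 × 13.1) = 2.155 in.
M_n = T(d − a/2) = 141.6 × (27.3 − 1.0775) = 3713.1 kip·in = 3713.1/12 = 309.43 kip·ft.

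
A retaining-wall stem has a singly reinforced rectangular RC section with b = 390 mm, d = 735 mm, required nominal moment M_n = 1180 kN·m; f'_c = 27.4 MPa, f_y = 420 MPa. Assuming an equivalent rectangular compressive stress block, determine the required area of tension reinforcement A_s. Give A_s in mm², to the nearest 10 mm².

A_s ≈ 4440 mm²

With M_n = 0.85 f'_c a b (d − a/2), solve the quadratic for a:
a = d − √(d² − 2M_n/(0.85 f'_c b)) = 735 − √(735² − 2 × 1180×10⁶/(0.85 × 27.4 × 390)) = 205.47 mm.
A_s = 0.85 f'_c a b / f_y = 0.85 × 27.4 × 205.47 × 390 / 420 = 4443.6 mm².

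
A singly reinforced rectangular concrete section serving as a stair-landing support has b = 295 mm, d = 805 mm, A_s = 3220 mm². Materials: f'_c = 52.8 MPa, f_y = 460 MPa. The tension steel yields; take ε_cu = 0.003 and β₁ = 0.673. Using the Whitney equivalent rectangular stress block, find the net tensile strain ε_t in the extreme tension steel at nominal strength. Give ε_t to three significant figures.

ε_t ≈ 0.0115

a = A_s f_y/(0.85 f'_c b) = 111.88 mm.
β₁ = 0.673, so c = a/β₁ = 111.88/0.673 = 166.24 mm.
From the linear strain diagram with ε_cu = 0.003: ε_t = 0.003 (d − c)/c = 0.003 × (805 − 166.24)/166.24 = 0.0115.
Since ε_t ≥ 0.005, the section is tension-controlled.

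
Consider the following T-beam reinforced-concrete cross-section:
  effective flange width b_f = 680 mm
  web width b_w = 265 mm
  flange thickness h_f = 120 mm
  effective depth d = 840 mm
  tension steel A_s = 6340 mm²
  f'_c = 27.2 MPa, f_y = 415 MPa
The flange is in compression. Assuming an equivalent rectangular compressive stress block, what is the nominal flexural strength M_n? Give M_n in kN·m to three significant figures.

M_n ≈ 1960 kN·m

Tension: T = A_s f_y = 6340 × 415 = 2631100 N.
Try a within the flange: a = T/(0.85 f'_c b_f) = 2631100/(0.85 × 27.2 × 680) = 167.36 mm.
a = 167.36 > h_f = 120 mm: the block extends into the web. Split into flange-overhang and web parts.
C_f = 0.85 f'_c (b_f − b_w) h_f = 0.85 × 27.2 × (680 − 265) × 120 = 1151376 N.
Remaining web compression depth: a_w = (T − C_f)/(0.85 f'_c b_w) = (2631100 − 1151376)/(0.85 × 27.2 × 265) = 241.52 mm.
M_n = C_f(d − h_f/2) + (T − C_f)(d − a_w/2) = 1151376 × (840 − 60) + 1479724 × (840 − 120.76) = 898.07 + 1064.28 = 1962.35 × 10⁶ N·mm.
M_n = 1962.35 kN·m.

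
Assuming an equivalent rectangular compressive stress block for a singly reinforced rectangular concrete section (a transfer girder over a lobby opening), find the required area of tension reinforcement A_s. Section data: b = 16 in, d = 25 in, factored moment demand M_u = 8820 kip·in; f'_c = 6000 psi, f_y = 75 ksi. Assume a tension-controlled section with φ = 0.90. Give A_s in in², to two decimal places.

A_s ≈ 5.86 in²

M_n = M_u/φ = 8820/0.90 = 9800 kip·in.
From M_n = 0.85 f'_c a b (d − a/2):
a = d − √(d² − 2M_n/(0.85 f'_c b)) = 25 − √(25² − 2 × 9800/(0.85 × 6 × 16)) = 5.384 in.
A_s = 0.85 f'_c a b / f_y = 0.85 × 6 × 5.384 × 16 / 75 = 5.858 in².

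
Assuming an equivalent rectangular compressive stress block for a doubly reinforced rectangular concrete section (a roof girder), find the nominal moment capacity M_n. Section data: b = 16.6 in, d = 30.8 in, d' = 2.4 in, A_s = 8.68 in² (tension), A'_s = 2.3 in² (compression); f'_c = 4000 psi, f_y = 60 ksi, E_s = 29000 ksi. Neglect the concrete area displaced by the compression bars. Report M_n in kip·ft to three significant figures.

M_n ≈ 1200 kip·ft

Assume both steels yield.
a = (A_s − A'_s) f_y/(0.85 f'_c b) = (8.68 − 2.3) × 60/(0.85 × 4 × 16.6) = 6.782 in.
c = a/β₁ = 6.782/0.85 = 7.979 in; ε'_s = 0.003(c − d')/c = 0.0021 ≥ ε_y = 0.0021, so the compression steel yields.
M_n = (A_s − A'_s) f_y (d − a/2) + A'_s f_y (d − d') = 382.8 × (30.8 − 3.391) + 138 × (30.8 − 2.4) = 10492.2 + 3919.2 = 14411.4 kip·in = 14411.4/12 = 1200.95 kip·ft.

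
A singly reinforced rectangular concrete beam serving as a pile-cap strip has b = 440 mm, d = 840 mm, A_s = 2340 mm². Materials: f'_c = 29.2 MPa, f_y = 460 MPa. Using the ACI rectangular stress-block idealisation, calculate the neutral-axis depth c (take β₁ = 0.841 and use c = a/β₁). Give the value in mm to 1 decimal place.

T = A_s f_y = 2340 × 460 = 1076400 N = 1076.4 kN.
Setting C = 0.85 f'_c a b equal to T: a = 1076400/(0.85 × 29.2 × 440) = 98.564 mm.
With β₁ = 0.841, c = a/β₁ = 98.564/0.841 = 117.2 mm.

c ≈ 117.2 mm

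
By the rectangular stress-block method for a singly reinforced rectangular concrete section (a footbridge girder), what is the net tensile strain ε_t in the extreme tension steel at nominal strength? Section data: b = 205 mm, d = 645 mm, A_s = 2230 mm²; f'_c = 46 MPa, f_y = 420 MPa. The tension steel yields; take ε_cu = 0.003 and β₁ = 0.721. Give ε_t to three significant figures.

a = A_s f_y/(0.85 f'_c b) = 116.85 mm.
β₁ = 0.721, so c = a/β₁ = 116.85/0.721 = 162.07 mm.
From the linear strain diagram with ε_cu = 0.003: ε_t = 0.003 (d − c)/c = 0.003 × (645 − 162.07)/162.07 = 0.00894.
Since ε_t ≥ 0.005, the section is tension-controlled.

ε_t ≈ 0.00894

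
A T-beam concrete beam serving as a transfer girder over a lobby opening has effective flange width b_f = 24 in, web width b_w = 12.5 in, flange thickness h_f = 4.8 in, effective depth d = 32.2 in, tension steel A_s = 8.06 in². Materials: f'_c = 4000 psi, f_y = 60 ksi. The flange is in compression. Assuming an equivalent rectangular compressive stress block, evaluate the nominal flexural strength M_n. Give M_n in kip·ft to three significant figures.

M_n ≈ 1170 kip·ft

Tension: T = A_s f_y = 8.06 × 60 = 483.6 kips.
Try a within the flange: a = T/(0.85 f'_c b_f) = 483.6/(0.85 × 4 × 24) = 5.926 in.
a = 5.926 > h_f = 4.8 in: the block extends into the web. Split into flange-overhang and web parts.
C_f = 0.85 f'_c (b_f − b_w) h_f = 0.85 × 4 × (24 − 12.5) × 4.8 = 187.7 kips.
Remaining web compression depth: a_w = (T − C_f)/(0.85 f'_c b_w) = (483.6 − 187.7)/(0.85 × 4 × 12.5) = 6.962 in.
M_n = C_f(d − h_f/2) + (T − C_f)(d − a_w/2) = 187.7 × (32.2 − 2.4) + 295.9 × (32.2 − 3.481) = 5593.5 + 8498.0 = 14091.5 kip·in.
M_n = 14091.5/12 = 1174.29 kip·ft.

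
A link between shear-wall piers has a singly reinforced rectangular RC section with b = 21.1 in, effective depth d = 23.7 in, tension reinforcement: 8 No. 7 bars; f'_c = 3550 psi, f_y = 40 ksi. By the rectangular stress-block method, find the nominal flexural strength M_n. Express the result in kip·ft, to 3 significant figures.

A_s = 8 × 0.6 = 4.8 in².
T = A_s f_y = 4.8 × 40 = 192 kips.
a = T/(0.85 f'_c b) = 192/(0.85 × 3.55 × 21.1) = 3.016 in.
M_n = T(d − a/2) = 192 × (23.7 − 1.508) = 4260.9 kip·in = 4260.9/12 = 355.08 kip·ft.

M_n ≈ 355 kip·ft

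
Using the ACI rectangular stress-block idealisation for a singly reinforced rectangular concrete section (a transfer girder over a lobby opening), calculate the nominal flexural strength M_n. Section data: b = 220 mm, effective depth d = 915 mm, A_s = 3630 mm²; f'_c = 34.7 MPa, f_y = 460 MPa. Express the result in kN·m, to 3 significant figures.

M_n ≈ 1310 kN·m

T = A_s f_y = 3630 × 460 = 1669800 N = 1669.8 kN.
From C = T: a = T/(0.85 f'_c b) = 1669800/(0.85 × 34.7 × 220) = 257.33 mm.
M_n = T(d − a/2) = 1669.8 kN × (915 − 128.665) mm = 1313.02 kN·m.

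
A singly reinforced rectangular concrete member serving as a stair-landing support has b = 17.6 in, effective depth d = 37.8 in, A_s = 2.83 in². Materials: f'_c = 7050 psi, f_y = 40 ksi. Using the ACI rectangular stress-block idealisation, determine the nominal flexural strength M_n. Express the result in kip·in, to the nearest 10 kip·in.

M_n ≈ 4220 kip·in

T = A_s f_y = 2.83 × 40 = 113.2 kips.
a = T/(0.85 f'_c b) = 113.2/(0.85 × 7.05 × 17.6) = 1.073 in.
M_n = T(d − a/2) = 113.2 × (37.8 − 0.5365) = 4218.2 kip·in.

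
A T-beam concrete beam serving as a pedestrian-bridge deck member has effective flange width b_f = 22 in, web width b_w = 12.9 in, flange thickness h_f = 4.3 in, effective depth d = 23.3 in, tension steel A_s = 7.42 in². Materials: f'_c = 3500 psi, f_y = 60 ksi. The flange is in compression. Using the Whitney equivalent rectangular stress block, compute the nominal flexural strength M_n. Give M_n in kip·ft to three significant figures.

Tension: T = A_s f_y = 7.42 × 60 = 445.2 kips.
Try a within the flange: a = T/(0.85 f'_c b_f) = 445.2/(0.85 × 3.5 × 22) = 6.802 in.
a = 6.802 > h_f = 4.3 in: the block extends into the web. Split into flange-overhang and web parts.
C_f = 0.85 f'_c (b_f − b_w) h_f = 0.85 × 3.5 × (22 − 12.9) × 4.3 = 116.4 kips.
Remaining web compression depth: a_w = (T − C_f)/(0.85 f'_c b_w) = (445.2 − 116.4)/(0.85 × 3.5 × 12.9) = 8.568 in.
M_n = C_f(d − h_f/2) + (T − C_f)(d − a_w/2) = 116.4 × (23.3 − 2.15) + 328.8 × (23.3 − 4.284) = 2461.9 + 6252.5 = 8714.4 kip·in.
M_n = 8714.4/12 = 726.20 kip·ft.

M_n ≈ 726 kip·ft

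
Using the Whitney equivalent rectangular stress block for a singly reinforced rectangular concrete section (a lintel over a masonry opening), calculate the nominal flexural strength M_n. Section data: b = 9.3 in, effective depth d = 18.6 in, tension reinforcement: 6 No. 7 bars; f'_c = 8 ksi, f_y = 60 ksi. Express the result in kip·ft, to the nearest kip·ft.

M_n ≈ 304 kip·ft

A_s = 6 × 0.6 = 3.6 in².
T = A_s f_y = 3.6 × 60 = 216 kips.
a = T/(0.85 f'_c b) = 216/(0.85 × 8 × 9.3) = 3.416 in.
M_n = T(d − a/2) = 216 × (18.6 − 1.708) = 3648.7 kip·in = 3648.7/12 = 304.06 kip·ft.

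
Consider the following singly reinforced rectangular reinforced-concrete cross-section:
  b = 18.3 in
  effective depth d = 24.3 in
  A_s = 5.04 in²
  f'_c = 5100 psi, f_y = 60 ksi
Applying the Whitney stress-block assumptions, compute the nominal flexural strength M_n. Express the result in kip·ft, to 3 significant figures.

M_n ≈ 564 kip·ft

T = A_s f_y = 5.04 × 60 = 302.4 kips.
a = T/(0.85 f'_c b) = 302.4/(0.85 × 5.1 × 18.3) = 3.812 in.
M_n = T(d − a/2) = 302.4 × (24.3 − 1.906) = 6771.9 kip·in = 6771.9/12 = 564.33 kip·ft.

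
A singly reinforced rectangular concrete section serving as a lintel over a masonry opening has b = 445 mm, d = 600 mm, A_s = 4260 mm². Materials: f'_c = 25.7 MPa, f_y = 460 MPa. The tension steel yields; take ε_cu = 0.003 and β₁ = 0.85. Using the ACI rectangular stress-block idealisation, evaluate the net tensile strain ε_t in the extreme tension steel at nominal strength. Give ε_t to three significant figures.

a = A_s f_y/(0.85 f'_c b) = 201.58 mm.
β₁ = 0.85, so c = a/β₁ = 201.58/0.85 = 237.15 mm.
From the linear strain diagram with ε_cu = 0.003: ε_t = 0.003 (d − c)/c = 0.003 × (600 − 237.15)/237.15 = 0.00459.
ε_t is between 0.004 and 0.005 — transition zone.

ε_t ≈ 0.00459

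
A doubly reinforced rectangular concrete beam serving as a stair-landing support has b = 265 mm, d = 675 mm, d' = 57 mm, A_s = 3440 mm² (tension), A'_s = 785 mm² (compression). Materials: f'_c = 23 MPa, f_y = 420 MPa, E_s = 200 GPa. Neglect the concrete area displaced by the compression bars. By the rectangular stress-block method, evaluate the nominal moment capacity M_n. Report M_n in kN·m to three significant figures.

Assume both tension and compression steel yield.
Net tension couple steel: A_s − A'_s = 2655 mm².
a = (A_s − A'_s) f_y / (0.85 f'_c b) = 1115100/(0.85 × 23 × 265) = 215.24 mm.
c = a/β₁ = 215.24/0.85 = 253.22 mm; ε'_s = 0.003(c − d')/c = 0.0023 ≥ f_y/E_s = 0.0021, so compression steel does yield.
M_n = (A_s − A'_s) f_y (d − a/2) + A'_s f_y (d − d') = [1115100 × (675 − 107.62) + 329700 × (675 − 57)] × 10⁻⁶ = 632.69 + 203.75 = 836.44 kN·m.

M_n ≈ 836 kN·m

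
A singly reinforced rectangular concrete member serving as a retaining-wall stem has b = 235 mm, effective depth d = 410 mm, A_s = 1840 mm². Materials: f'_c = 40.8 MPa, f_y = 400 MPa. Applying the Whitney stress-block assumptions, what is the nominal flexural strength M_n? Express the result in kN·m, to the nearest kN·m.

M_n ≈ 269 kN·m

T = A_s f_y = 1840 × 400 = 736000 N = 736 kN.
From C = T: a = T/(0.85 f'_c b) = 736000/(0.85 × 40.8 × 235) = 90.31 mm.
M_n = T(d − a/2) = 736 kN × (410 − 45.155) mm = 268.53 kN·m.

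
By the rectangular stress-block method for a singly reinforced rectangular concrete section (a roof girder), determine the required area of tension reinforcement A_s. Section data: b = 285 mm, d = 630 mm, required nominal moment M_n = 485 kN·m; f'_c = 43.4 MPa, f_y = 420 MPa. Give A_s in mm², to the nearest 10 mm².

A_s ≈ 1950 mm²

With M_n = 0.85 f'_c a b (d − a/2), solve the quadratic for a:
a = d − √(d² − 2M_n/(0.85 f'_c b)) = 630 − √(630² − 2 × 485×10⁶/(0.85 × 43.4 × 285)) = 78.06 mm.
A_s = 0.85 f'_c a b / f_y = 0.85 × 43.4 × 78.06 × 285 / 420 = 1954.0 mm².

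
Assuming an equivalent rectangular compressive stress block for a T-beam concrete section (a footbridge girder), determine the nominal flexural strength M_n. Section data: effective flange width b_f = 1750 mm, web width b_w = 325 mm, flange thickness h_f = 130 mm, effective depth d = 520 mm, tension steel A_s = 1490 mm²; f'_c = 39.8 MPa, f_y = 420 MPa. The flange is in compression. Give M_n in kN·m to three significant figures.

Tension: T = A_s f_y = 1490 × 420 = 625800 N.
Try a within the flange: a = T/(0.85 f'_c b_f) = 625800/(0.85 × 39.8 × 1750) = 10.57 mm.
Since a = 10.57 ≤ h_f = 130 mm, the stress block lies entirely in the flange; analyse as a rectangular beam of width b_f.
M_n = T(d − a/2) = 625800 × (520 − 5.285) = 322.11 × 10⁶ N·mm.
M_n = 322.11 kN·m.

M_n ≈ 322 kN·m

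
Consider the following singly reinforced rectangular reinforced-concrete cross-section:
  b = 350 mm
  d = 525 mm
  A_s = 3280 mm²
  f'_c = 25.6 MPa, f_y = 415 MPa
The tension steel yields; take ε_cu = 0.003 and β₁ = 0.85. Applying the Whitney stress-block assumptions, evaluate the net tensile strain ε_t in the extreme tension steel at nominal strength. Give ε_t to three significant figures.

a = A_s f_y/(0.85 f'_c b) = 178.73 mm.
β₁ = 0.85, so c = a/β₁ = 178.73/0.85 = 210.27 mm.
From the linear strain diagram with ε_cu = 0.003: ε_t = 0.003 (d − c)/c = 0.003 × (525 − 210.27)/210.27 = 0.00449.
ε_t is between 0.004 and 0.005 — transition zone.

ε_t ≈ 0.00449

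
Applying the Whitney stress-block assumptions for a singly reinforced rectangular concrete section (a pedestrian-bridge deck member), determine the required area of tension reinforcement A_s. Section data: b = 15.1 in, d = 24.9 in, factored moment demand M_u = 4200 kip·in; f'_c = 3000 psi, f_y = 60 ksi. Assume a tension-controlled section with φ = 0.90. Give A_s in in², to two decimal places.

M_n = M_u/φ = 4200/0.90 = 4666.67 kip·in.
From M_n = 0.85 f'_c a b (d − a/2):
a = d − √(d² − 2M_n/(0.85 f'_c b)) = 24.9 − √(24.9² − 2 × 4666.67/(0.85 × 3 × 15.1)) = 5.468 in.
A_s = 0.85 f'_c a b / f_y = 0.85 × 3 × 5.468 × 15.1 / 60 = 3.509 in².

A_s ≈ 3.51 in²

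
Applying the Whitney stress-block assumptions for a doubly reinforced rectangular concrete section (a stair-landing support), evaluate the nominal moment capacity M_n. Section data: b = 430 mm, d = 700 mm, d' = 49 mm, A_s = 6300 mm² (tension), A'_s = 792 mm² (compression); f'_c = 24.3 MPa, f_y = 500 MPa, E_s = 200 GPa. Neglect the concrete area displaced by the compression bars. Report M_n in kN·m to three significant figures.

Assume both tension and compression steel yield.
Net tension couple steel: A_s − A'_s = 5508 mm².
a = (A_s − A'_s) f_y / (0.85 f'_c b) = 2754000/(0.85 × 24.3 × 430) = 310.08 mm.
c = a/β₁ = 310.08/0.85 = 364.80 mm; ε'_s = 0.003(c − d')/c = 0.0026 ≥ f_y/E_s = 0.0025, so compression steel does yield.
M_n = (A_s − A'_s) f_y (d − a/2) + A'_s f_y (d − d') = [2754000 × (700 − 155.04) + 396000 × (700 − 49)] × 10⁻⁶ = 1500.82 + 257.80 = 1758.62 kN·m.

M_n ≈ 1760 kN·m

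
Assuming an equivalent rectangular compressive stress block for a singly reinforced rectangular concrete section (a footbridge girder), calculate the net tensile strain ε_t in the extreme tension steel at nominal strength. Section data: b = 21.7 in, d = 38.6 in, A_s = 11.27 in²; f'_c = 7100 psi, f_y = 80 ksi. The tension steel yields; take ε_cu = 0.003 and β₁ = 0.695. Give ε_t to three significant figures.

a = A_s f_y/(0.85 f'_c b) = 6.885 in.
β₁ = 0.695, so c = a/β₁ = 6.885/0.695 = 9.906 in.
From the linear strain diagram with ε_cu = 0.003: ε_t = 0.003 (d − c)/c = 0.003 × (38.6 − 9.906)/9.906 = 0.00869.
Since ε_t ≥ 0.005, the section is tension-controlled.

ε_t ≈ 0.00869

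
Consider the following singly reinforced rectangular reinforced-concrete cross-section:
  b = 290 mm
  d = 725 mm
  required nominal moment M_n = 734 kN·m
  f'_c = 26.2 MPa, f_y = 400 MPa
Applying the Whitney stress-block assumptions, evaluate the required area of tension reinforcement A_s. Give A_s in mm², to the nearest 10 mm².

With M_n = 0.85 f'_c a b (d − a/2), solve the quadratic for a:
a = d − √(d² − 2M_n/(0.85 f'_c b)) = 725 − √(725² − 2 × 734×10⁶/(0.85 × 26.2 × 290)) = 178.81 mm.
A_s = 0.85 f'_c a b / f_y = 0.85 × 26.2 × 178.81 × 290 / 400 = 2887.0 mm².

A_s ≈ 2890 mm²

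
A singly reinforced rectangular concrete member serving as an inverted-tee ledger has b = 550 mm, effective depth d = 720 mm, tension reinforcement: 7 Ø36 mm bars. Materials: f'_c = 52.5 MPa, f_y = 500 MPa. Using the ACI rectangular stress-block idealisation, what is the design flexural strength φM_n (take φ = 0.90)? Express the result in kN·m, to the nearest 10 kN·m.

A_s = 7 × 1018 = 7126 mm².
T = A_s f_y = 7126 × 500 = 3563000 N = 3563 kN.
From C = T: a = T/(0.85 f'_c b) = 3563000/(0.85 × 52.5 × 550) = 145.17 mm.
M_n = T(d − a/2) = 3563 kN × (720 − 72.585) mm = 2306.74 kN·m.
φM_n = 0.90 × 2306.74 = 2076.07 kN·m.

φM_n ≈ 2080 kN·m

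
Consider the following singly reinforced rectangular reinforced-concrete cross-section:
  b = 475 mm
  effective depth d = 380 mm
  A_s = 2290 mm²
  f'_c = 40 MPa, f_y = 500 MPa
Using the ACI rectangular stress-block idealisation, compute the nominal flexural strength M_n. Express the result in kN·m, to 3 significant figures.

T = A_s f_y = 2290 × 500 = 1145000 N = 1145 kN.
From C = T: a = T/(0.85 f'_c b) = 1145000/(0.85 × 40 × 475) = 70.90 mm.
M_n = T(d − a/2) = 1145 kN × (380 − 35.45) mm = 394.51 kN·m.

M_n ≈ 395 kN·m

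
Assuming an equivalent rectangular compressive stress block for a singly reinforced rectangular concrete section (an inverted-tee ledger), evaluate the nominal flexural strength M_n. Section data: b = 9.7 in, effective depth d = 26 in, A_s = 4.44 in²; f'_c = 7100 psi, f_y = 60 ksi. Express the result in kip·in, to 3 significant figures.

M_n ≈ 6320 kip·in

T = A_s f_y = 4.44 × 60 = 266.4 kips.
a = T/(0.85 f'_c b) = 266.4/(0.85 × 7.1 × 9.7) = 4.551 in.
M_n = T(d − a/2) = 266.4 × (26 − 2.2755) = 6320.2 kip·in.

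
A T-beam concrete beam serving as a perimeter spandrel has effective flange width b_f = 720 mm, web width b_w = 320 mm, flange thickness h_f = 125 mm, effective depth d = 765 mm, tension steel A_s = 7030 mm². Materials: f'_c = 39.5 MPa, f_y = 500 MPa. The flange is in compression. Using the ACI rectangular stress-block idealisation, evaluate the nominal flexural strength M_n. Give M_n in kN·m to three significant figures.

M_n ≈ 2430 kN·m

Tension: T = A_s f_y = 7030 × 500 = 3515000 N.
Try a within the flange: a = T/(0.85 f'_c b_f) = 3515000/(0.85 × 39.5 × 720) = 145.40 mm.
a = 145.40 > h_f = 125 mm: the block extends into the web. Split into flange-overhang and web parts.
C_f = 0.85 f'_c (b_f − b_w) h_f = 0.85 × 39.5 × (720 − 320) × 125 = 1678750 N.
Remaining web compression depth: a_w = (T − C_f)/(0.85 f'_c b_w) = (3515000 − 1678750)/(0.85 × 39.5 × 320) = 170.91 mm.
M_n = C_f(d − h_f/2) + (T − C_f)(d − a_w/2) = 1678750 × (765 − 62.5) + 1836250 × (765 − 85.455) = 1179.32 + 1247.81 = 2427.13 × 10⁶ N·mm.
M_n = 2427.13 kN·m.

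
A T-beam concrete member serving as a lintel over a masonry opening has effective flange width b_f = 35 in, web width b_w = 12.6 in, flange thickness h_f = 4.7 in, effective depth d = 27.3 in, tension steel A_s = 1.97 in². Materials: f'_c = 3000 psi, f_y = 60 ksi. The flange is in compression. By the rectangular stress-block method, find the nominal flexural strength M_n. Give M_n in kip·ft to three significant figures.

M_n ≈ 262 kip·ft

Tension: T = A_s f_y = 1.97 × 60 = 118.2 kips.
Try a within the flange: a = T/(0.85 f'_c b_f) = 118.2/(0.85 × 3 × 35) = 1.324 in.
Since a = 1.324 ≤ h_f = 4.7 in, the stress block lies entirely in the flange; analyse as a rectangular beam of width b_f.
M_n = T(d − a/2) = 118.2 × (27.3 − 0.662) = 3148.6 kip·in.
M_n = 3148.6/12 = 262.38 kip·ft.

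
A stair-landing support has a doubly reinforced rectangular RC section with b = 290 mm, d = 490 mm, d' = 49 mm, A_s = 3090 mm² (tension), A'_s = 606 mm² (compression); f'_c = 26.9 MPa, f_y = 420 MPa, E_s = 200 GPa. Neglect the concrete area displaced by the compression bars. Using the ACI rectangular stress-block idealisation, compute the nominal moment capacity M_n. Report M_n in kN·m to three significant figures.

M_n ≈ 541 kN·m

Assume both tension and compression steel yield.
Net tension couple steel: A_s − A'_s = 2484 mm².
a = (A_s − A'_s) f_y / (0.85 f'_c b) = 1043280/(0.85 × 26.9 × 290) = 157.34 mm.
c = a/β₁ = 157.34/0.85 = 185.11 mm; ε'_s = 0.003(c − d')/c = 0.0022 ≥ f_y/E_s = 0.0021, so compression steel does yield.
M_n = (A_s − A'_s) f_y (d − a/2) + A'_s f_y (d − d') = [1043280 × (490 − 78.67) + 254520 × (490 − 49)] × 10⁻⁶ = 429.13 + 112.24 = 541.37 kN·m.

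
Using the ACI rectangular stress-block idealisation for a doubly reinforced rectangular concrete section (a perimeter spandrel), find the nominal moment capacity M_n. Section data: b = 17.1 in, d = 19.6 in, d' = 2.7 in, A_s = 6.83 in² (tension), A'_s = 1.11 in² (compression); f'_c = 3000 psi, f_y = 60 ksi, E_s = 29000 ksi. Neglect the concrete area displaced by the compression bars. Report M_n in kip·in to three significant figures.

M_n ≈ 6500 kip·in

Assume both steels yield.
a = (A_s − A'_s) f_y/(0.85 f'_c b) = (6.83 − 1.11) × 60/(0.85 × 3 × 17.1) = 7.871 in.
c = a/β₁ = 7.871/0.85 = 9.260 in; ε'_s = 0.003(c − d')/c = 0.0021 ≥ ε_y = 0.0021, so the compression steel yields.
M_n = (A_s − A'_s) f_y (d − a/2) + A'_s f_y (d − d') = 343.2 × (19.6 − 3.9355) + 66.6 × (19.6 − 2.7) = 5376.1 + 1125.5 = 6501.6 kip·in.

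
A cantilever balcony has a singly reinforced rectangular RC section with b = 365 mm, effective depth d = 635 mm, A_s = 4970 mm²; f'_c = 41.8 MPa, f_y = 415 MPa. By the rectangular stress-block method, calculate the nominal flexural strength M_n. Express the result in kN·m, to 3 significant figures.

T = A_s f_y = 4970 × 415 = 2062550 N = 2062.55 kN.
From C = T: a = T/(0.85 f'_c b) = 2062550/(0.85 × 41.8 × 365) = 159.04 mm.
M_n = T(d − a/2) = 2062.55 kN × (635 − 79.52) mm = 1145.71 kN·m.

M_n ≈ 1150 kN·m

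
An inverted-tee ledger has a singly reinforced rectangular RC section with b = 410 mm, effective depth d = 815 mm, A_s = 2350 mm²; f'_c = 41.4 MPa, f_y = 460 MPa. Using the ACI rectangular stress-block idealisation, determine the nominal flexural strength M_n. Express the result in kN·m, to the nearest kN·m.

T = A_s f_y = 2350 × 460 = 1081000 N = 1081 kN.
From C = T: a = T/(0.85 f'_c b) = 1081000/(0.85 × 41.4 × 410) = 74.92 mm.
M_n = T(d − a/2) = 1081 kN × (815 − 37.46) mm = 840.52 kN·m.

M_n ≈ 841 kN·m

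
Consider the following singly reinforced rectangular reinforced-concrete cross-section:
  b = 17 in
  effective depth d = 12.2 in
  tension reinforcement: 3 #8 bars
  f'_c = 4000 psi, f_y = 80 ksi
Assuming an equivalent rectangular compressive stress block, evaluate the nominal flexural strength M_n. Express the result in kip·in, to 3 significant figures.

M_n ≈ 2000 kip·in

A_s = 3 × 0.79 = 2.37 in².
T = A_s f_y = 2.37 × 80 = 189.6 kips.
a = T/(0.85 f'_c b) = 189.6/(0.85 × 4 × 17) = 3.280 in.
M_n = T(d − a/2) = 189.6 × (12.2 − 1.64) = 2002.2 kip·in.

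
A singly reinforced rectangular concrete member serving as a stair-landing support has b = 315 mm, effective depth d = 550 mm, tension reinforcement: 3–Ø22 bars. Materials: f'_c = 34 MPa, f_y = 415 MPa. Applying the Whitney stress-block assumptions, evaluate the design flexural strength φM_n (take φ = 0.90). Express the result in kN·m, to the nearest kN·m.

φM_n ≈ 223 kN·m

A_s = 3 × 380 = 1140 mm².
T = A_s f_y = 1140 × 415 = 473100 N = 473.1 kN.
From C = T: a = T/(0.85 f'_c b) = 473100/(0.85 × 34 × 315) = 51.97 mm.
M_n = T(d − a/2) = 473.1 kN × (550 − 25.985) mm = 247.91 kN·m.
φM_n = 0.90 × 247.91 = 223.12 kN·m.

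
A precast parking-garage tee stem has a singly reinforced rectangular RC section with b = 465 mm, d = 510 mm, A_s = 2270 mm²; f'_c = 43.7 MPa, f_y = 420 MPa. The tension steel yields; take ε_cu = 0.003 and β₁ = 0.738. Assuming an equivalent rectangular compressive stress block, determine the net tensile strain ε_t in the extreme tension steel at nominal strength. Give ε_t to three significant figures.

a = A_s f_y/(0.85 f'_c b) = 55.20 mm.
β₁ = 0.738, so c = a/β₁ = 55.20/0.738 = 74.80 mm.
From the linear strain diagram with ε_cu = 0.003: ε_t = 0.003 (d − c)/c = 0.003 × (510 − 74.80)/74.80 = 0.0175.
Since ε_t ≥ 0.005, the section is tension-controlled.

ε_t ≈ 0.0175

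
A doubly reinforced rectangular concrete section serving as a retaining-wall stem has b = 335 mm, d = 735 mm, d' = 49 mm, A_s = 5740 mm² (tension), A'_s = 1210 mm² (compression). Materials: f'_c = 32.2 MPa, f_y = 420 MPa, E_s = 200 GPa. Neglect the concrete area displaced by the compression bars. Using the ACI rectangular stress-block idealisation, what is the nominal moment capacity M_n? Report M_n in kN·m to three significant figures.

Assume both tension and compression steel yield.
Net tension couple steel: A_s − A'_s = 4530 mm².
a = (A_s − A'_s) f_y / (0.85 f'_c b) = 1902600/(0.85 × 32.2 × 335) = 207.50 mm.
c = a/β₁ = 207.50/0.82 = 253.05 mm; ε'_s = 0.003(c − d')/c = 0.0024 ≥ f_y/E_s = 0.0021, so compression steel does yield.
M_n = (A_s − A'_s) f_y (d − a/2) + A'_s f_y (d − d') = [1902600 × (735 − 103.75) + 508200 × (735 − 49)] × 10⁻⁶ = 1201.02 + 348.63 = 1549.65 kN·m.

M_n ≈ 1550 kN·m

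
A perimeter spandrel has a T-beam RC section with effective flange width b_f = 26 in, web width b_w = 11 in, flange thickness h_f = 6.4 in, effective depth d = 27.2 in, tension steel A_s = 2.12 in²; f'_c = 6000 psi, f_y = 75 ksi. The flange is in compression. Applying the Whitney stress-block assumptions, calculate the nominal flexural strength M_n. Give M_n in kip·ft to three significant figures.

Tension: T = A_s f_y = 2.12 × 75 = 159 kips.
Try a within the flange: a = T/(0.85 f'_c b_f) = 159/(0.85 × 6 × 26) = 1.199 in.
Since a = 1.199 ≤ h_f = 6.4 in, the stress block lies entirely in the flange; analyse as a rectangular beam of width b_f.
M_n = T(d − a/2) = 159 × (27.2 − 0.5995) = 4229.5 kip·in.
M_n = 4229.5/12 = 352.46 kip·ft.

M_n ≈ 352 kip·ft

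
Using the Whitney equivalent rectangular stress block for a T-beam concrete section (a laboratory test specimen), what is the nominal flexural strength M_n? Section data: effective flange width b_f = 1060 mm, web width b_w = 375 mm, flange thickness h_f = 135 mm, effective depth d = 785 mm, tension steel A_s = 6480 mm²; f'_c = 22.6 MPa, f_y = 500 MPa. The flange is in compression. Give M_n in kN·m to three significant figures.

M_n ≈ 2270 kN·m

Tension: T = A_s f_y = 6480 × 500 = 3240000 N.
Try a within the flange: a = T/(0.85 f'_c b_f) = 3240000/(0.85 × 22.6 × 1060) = 159.12 mm.
a = 159.12 > h_f = 135 mm: the block extends into the web. Split into flange-overhang and web parts.
C_f = 0.85 f'_c (b_f − b_w) h_f = 0.85 × 22.6 × (1060 − 375) × 135 = 1776445 N.
Remaining web compression depth: a_w = (T − C_f)/(0.85 f'_c b_w) = (3240000 − 1776445)/(0.85 × 22.6 × 375) = 203.17 mm.
M_n = C_f(d − h_f/2) + (T − C_f)(d − a_w/2) = 1776445 × (785 − 67.5) + 1463555 × (785 − 101.585) = 1274.60 + 1000.22 = 2274.82 × 10⁶ N·mm.
M_n = 2274.82 kN·m.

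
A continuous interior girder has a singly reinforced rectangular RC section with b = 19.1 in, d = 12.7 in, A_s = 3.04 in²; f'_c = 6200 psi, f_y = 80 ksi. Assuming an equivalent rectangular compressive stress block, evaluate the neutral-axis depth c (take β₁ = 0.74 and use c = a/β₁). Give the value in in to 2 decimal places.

c ≈ 3.27 in

T = A_s f_y = 3.04 × 80 = 243.2 kips.
a = T/(0.85 f'_c b) = 243.2/(0.85 × 6.2 × 19.1) = 2.4161 in.
With β₁ = 0.74, c = a/β₁ = 2.4161/0.74 = 3.27 in.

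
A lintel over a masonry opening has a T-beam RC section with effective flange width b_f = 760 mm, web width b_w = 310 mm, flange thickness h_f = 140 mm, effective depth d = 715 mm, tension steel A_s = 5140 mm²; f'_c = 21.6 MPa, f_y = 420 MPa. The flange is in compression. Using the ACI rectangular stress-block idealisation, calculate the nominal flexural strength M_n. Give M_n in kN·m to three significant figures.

Tension: T = A_s f_y = 5140 × 420 = 2158800 N.
Try a within the flange: a = T/(0.85 f'_c b_f) = 2158800/(0.85 × 21.6 × 760) = 154.71 mm.
a = 154.71 > h_f = 140 mm: the block extends into the web. Split into flange-overhang and web parts.
C_f = 0.85 f'_c (b_f − b_w) h_f = 0.85 × 21.6 × (760 − 310) × 140 = 1156680 N.
Remaining web compression depth: a_w = (T − C_f)/(0.85 f'_c b_w) = (2158800 − 1156680)/(0.85 × 21.6 × 310) = 176.07 mm.
M_n = C_f(d − h_f/2) + (T − C_f)(d − a_w/2) = 1156680 × (715 − 70) + 1002120 × (715 − 88.035) = 746.06 + 628.29 = 1374.35 × 10⁶ N·mm.
M_n = 1374.35 kN·m.

M_n ≈ 1370 kN·m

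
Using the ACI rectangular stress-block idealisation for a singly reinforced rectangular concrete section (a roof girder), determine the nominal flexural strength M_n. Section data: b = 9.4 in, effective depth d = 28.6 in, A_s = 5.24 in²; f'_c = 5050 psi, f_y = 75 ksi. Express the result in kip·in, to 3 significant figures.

M_n ≈ 9330 kip·in

T = A_s f_y = 5.24 × 75 = 393 kips.
a = T/(0.85 f'_c b) = 393/(0.85 × 5.05 × 9.4) = 9.740 in.
M_n = T(d − a/2) = 393 × (28.6 − 4.87) = 9325.9 kip·in.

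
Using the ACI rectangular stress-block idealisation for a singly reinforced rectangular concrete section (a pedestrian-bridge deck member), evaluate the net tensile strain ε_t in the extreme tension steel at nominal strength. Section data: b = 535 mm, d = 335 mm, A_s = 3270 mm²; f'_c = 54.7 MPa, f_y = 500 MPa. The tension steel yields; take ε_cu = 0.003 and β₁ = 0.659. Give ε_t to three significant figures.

a = A_s f_y/(0.85 f'_c b) = 65.73 mm.
β₁ = 0.659, so c = a/β₁ = 65.73/0.659 = 99.74 mm.
From the linear strain diagram with ε_cu = 0.003: ε_t = 0.003 (d − c)/c = 0.003 × (335 − 99.74)/99.74 = 0.00708.
Since ε_t ≥ 0.005, the section is tension-controlled.

ε_t ≈ 0.00708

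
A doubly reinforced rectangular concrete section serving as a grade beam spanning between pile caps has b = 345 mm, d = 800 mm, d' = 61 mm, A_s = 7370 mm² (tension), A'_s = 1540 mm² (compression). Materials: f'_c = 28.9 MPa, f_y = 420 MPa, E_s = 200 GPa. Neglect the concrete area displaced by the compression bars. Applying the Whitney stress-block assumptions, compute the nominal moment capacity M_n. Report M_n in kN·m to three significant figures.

M_n ≈ 2080 kN·m

Assume both tension and compression steel yield.
Net tension couple steel: A_s − A'_s = 5830 mm².
a = (A_s − A'_s) f_y / (0.85 f'_c b) = 2448600/(0.85 × 28.9 × 345) = 288.92 mm.
c = a/β₁ = 288.92/0.844 = 342.32 mm; ε'_s = 0.003(c − d')/c = 0.0025 ≥ f_y/E_s = 0.0021, so compression steel does yield.
M_n = (A_s − A'_s) f_y (d − a/2) + A'_s f_y (d − d') = [2448600 × (800 − 144.46) + 646800 × (800 − 61)] × 10⁻⁶ = 1605.16 + 477.99 = 2083.15 kN·m.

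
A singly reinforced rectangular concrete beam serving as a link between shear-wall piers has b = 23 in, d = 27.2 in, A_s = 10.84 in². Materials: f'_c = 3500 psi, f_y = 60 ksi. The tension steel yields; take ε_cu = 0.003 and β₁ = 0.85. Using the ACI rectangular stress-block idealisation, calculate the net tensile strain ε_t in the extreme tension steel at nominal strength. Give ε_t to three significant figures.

a = A_s f_y/(0.85 f'_c b) = 9.505 in.
β₁ = 0.85, so c = a/β₁ = 9.505/0.85 = 11.182 in.
From the linear strain diagram with ε_cu = 0.003: ε_t = 0.003 (d − c)/c = 0.003 × (27.2 − 11.182)/11.182 = 0.00430.
ε_t is between 0.004 and 0.005 — transition zone.

ε_t ≈ 0.00430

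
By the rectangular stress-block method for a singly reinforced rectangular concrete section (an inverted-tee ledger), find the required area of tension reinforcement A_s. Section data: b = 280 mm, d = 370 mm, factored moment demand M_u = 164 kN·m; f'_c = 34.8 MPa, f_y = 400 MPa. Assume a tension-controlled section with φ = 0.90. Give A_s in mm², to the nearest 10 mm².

A_s ≈ 1350 mm²

M_n = M_u/φ = 164/0.90 = 182.222 kN·m.
With M_n = 0.85 f'_c a b (d − a/2), solve the quadratic for a:
a = d − √(d² − 2M_n/(0.85 f'_c b)) = 370 − √(370² − 2 × 182.222×10⁶/(0.85 × 34.8 × 280)) = 65.21 mm.
A_s = 0.85 f'_c a b / f_y = 0.85 × 34.8 × 65.21 × 280 / 400 = 1350.2 mm².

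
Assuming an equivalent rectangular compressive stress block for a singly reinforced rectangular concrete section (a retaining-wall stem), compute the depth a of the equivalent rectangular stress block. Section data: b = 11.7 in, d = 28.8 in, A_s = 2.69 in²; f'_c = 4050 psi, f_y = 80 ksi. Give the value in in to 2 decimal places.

a ≈ 5.34 in

T = A_s f_y = 2.69 × 80 = 215.2 kips.
a = T/(0.85 f'_c b) = 215.2/(0.85 × 4.05 × 11.7) = 5.34 in.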